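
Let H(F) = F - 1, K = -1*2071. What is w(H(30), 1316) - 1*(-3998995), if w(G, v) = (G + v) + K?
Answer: 3998269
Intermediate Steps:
K = -2071
H(F) = -1 + F
w(G, v) = -2071 + G + v (w(G, v) = (G + v) - 2071 = -2071 + G + v)
w(H(30), 1316) - 1*(-3998995) = (-2071 + (-1 + 30) + 1316) - 1*(-3998995) = (-2071 + 29 + 1316) + 3998995 = -726 + 3998995 = 3998269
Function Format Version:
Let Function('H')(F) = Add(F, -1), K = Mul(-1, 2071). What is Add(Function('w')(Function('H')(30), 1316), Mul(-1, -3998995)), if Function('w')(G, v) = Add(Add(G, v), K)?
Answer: 3998269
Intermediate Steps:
K = -2071
Function('H')(F) = Add(-1, F)
Function('w')(G, v) = Add(-2071, G, v) (Function('w')(G, v) = Add(Add(G, v), -2071) = Add(-2071, G, v))
Add(Function('w')(Function('H')(30), 1316), Mul(-1, -3998995)) = Add(Add(-2071, Add(-1, 30), 1316), Mul(-1, -3998995)) = Add(Add(-2071, 29, 1316), 3998995) = Add(-726, 3998995) = 3998269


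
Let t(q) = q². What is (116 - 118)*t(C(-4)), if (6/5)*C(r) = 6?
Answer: -50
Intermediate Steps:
C(r) = 5 (C(r) = (⅚)*6 = 5)
(116 - 118)*t(C(-4)) = (116 - 118)*5² = -2*25 = -50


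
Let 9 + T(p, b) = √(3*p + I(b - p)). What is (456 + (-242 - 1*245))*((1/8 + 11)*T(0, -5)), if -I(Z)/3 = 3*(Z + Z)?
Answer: 24831/8 - 8277*√10/8 ≈ -167.90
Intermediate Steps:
I(Z) = -18*Z (I(Z) = -9*(Z + Z) = -9*2*Z = -18*Z)
T(p, b) = -9 + √(-18*b + 21*p) (T(p, b) = -9 + √(3*p - 18*(b - p)) = -9 + √(3*p + (-18*b + 18*p)) = -9 + √(-18*b + 21*p))
(456 + (-242 - 1*245))*((1/8 + 11)*T(0, -5)) = (456 + (-242 - 1*245))*((1/8 + 11)*(-9 + √(-18*(-5) + 21*0))) = (456 + (-242 - 245))*((⅛ + 11)*(-9 + √(90 + 0))) = (456 - 487)*(89*(-9 + √90)/8) = -2759*(-9 + 3*√10)/8 = -31*(-801/8 + 267*√10/8) = 24831/8 - 8277*√10/8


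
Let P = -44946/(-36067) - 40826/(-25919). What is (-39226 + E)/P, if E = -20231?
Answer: -55581626808861/2637426716 ≈ -21074.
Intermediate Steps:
P = 2637426716/934820573 (P = -44946*(-1/36067) - 40826*(-1/25919) = 44946/36067 + 40826/25919 = 2637426716/934820573 ≈ 2.8213)
(-39226 + E)/P = (-39226 - 20231)/(2637426716/934820573) = -59457*934820573/2637426716 = -55581626808861/2637426716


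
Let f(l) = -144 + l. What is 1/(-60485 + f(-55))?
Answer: -1/60684 ≈ -1.6479e-5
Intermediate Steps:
1/(-60485 + f(-55)) = 1/(-60485 + (-144 - 55)) = 1/(-60485 - 199) = 1/(-60684) = -1/60684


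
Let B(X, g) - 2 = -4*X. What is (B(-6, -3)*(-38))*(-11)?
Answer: 10868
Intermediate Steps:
B(X, g) = 2 - 4*X
(B(-6, -3)*(-38))*(-11) = ((2 - 4*(-6))*(-38))*(-11) = ((2 + 24)*(-38))*(-11) = (26*(-38))*(-11) = -988*(-11) = 10868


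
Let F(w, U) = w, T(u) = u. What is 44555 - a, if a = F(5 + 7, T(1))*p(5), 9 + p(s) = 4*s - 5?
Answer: 44483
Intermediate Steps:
p(s) = -14 + 4*s (p(s) = -9 + (4*s - 5) = -9 + (-5 + 4*s) = -14 + 4*s)
a = 72 (a = (5 + 7)*(-14 + 4*5) = 12*(-14 + 20) = 12*6 = 72)
44555 - a = 44555 - 1*72 = 44555 - 72 = 44483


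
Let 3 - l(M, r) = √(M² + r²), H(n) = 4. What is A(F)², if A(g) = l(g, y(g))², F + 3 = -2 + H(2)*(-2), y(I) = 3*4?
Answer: (3 - √313)⁴ ≈ 46591.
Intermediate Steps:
y(I) = 12
F = -13 (F = -3 + (-2 + 4*(-2)) = -3 + (-2 - 8) = -3 - 10 = -13)
l(M, r) = 3 - √(M² + r²)
A(g) = (3 - √(144 + g²))² (A(g) = (3 - √(g² + 12²))² = (3 - √(g² + 144))² = (3 - √(144 + g²))²)
A(F)² = ((-3 + √(144 + (-13)²))²)² = ((-3 + √(144 + 169))²)² = ((-3 + √313)²)² = (-3 + √313)⁴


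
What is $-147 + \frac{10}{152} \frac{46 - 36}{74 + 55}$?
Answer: $- \frac{720569}{4902} \approx -146.99$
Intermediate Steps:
$-147 + \frac{10}{152} \frac{46 - 36}{74 + 55} = -147 + 10 \cdot \frac{1}{152} \cdot \frac{10}{129} = -147 + \frac{5 \cdot 10 \cdot \frac{1}{129}}{76} = -147 + \frac{5}{76} \cdot \frac{10}{129} = -147 + \frac{25}{4902} = - \frac{720569}{4902}$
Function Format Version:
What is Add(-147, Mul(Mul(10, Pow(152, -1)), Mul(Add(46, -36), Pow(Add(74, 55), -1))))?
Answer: Rational(-720569, 4902) ≈ -146.99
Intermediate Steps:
Add(-147, Mul(Mul(10, Pow(152, -1)), Mul(Add(46, -36), Pow(Add(74, 55), -1)))) = Add(-147, Mul(Mul(10, Rational(1, 152)), Mul(10, Pow(129, -1)))) = Add(-147, Mul(Rational(5, 76), Mul(10, Rational(1, 129)))) = Add(-147, Mul(Rational(5, 76), Rational(10, 129))) = Add(-147, Rational(25, 4902)) = Rational(-720569, 4902)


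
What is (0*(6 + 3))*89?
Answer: 0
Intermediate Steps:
(0*(6 + 3))*89 = (0*9)*89 = 0*89 = 0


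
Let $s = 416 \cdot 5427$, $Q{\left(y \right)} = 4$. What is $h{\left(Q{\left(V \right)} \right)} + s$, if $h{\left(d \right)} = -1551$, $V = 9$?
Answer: $2256081$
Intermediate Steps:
$s = 2257632$
$h{\left(Q{\left(V \right)} \right)} + s = -1551 + 2257632 = 2256081$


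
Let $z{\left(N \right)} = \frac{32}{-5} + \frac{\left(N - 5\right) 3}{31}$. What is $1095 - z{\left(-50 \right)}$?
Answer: $\frac{171542}{155} \approx 1106.7$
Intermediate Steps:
$z{\left(N \right)} = - \frac{1067}{155} + \frac{3 N}{31}$ ($z{\left(N \right)} = 32 \left(- \frac{1}{5}\right) + \left(-5 + N\right) 3 \cdot \frac{1}{31} = - \frac{32}{5} + \left(-15 + 3 N\right) \frac{1}{31} = - \frac{32}{5} + \left(- \frac{15}{31} + \frac{3 N}{31}\right) = - \frac{1067}{155} + \frac{3 N}{31}$)
$1095 - z{\left(-50 \right)} = 1095 - \left(- \frac{1067}{155} + \frac{3}{31} \left(-50\right)\right) = 1095 - \left(- \frac{1067}{155} - \frac{150}{31}\right) = 1095 - - \frac{1817}{155} = 1095 + \frac{1817}{155} = \frac{171542}{155}$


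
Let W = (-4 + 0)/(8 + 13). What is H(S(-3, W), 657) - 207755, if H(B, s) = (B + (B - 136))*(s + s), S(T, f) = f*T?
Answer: -2694701/7 ≈ -3.8496e+5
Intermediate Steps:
W = -4/21 ≈ -0.19048
S(T, f) = T*f
H(B, s) = 2*s*(-136 + 2*B) (H(B, s) = (B + (-136 + B))*(2*s) = (-136 + 2*B)*(2*s) = 2*s*(-136 + 2*B))
H(S(-3, W), 657) - 207755 = 4*657*(-68 - 3*(-4/21)) - 207755 = 4*657*(-68 + 4/7) - 207755 = 4*657*(-472/7) - 207755 = -1240416/7 - 207755 = -2694701/7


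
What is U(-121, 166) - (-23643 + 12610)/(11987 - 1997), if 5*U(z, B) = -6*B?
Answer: -395795/1998 ≈ -198.10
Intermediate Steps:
U(z, B) = -6*B/5 (U(z, B) = (-6*B)/5 = -6*B/5)
U(-121, 166) - (-23643 + 12610)/(11987 - 1997) = -6/5*166 - (-23643 + 12610)/(11987 - 1997) = -996/5 - (-11033)/9990 = -996/5 - 1*(-11033/9990) = -996/5 + 11033/9990 = -395795/1998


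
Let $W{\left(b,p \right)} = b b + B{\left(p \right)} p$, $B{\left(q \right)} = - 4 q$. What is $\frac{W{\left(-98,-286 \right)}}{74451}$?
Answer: $- \frac{105860}{24817} \approx -4.2656$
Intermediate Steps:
$W{\left(b,p \right)} = b^{2} - 4 p^{2}$ ($W{\left(b,p \right)} = b b + - 4 p p = b^{2} - 4 p^{2}$)
$\frac{W{\left(-98,-286 \right)}}{74451} = \frac{\left(-98\right)^{2} - 4 \left(-286\right)^{2}}{74451} = \left(9604 - 327184\right) \frac{1}{74451} = \left(-317580\right) \frac{1}{74451} = - \frac{105860}{24817}$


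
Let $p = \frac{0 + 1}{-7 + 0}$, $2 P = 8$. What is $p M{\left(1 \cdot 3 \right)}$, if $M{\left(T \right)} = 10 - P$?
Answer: $- \frac{6}{7} \approx -0.85714$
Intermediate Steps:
$P = 4$ ($P = \frac{1}{2} \cdot 8 = 4$)
$M{\left(T \right)} = 6$ ($M{\left(T \right)} = 10 - 4 = 6$)
$p = - \frac{1}{7}$ ($p = 1 \frac{1}{-7} = 1 \left(- \frac{1}{7}\right) = - \frac{1}{7} \approx -0.14286$)
$p M{\left(1 \cdot 3 \right)} = \left(- \frac{1}{7}\right) 6 = - \frac{6}{7}$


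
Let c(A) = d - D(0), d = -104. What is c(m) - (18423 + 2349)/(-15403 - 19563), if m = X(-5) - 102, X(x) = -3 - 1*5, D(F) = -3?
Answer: -1755397/17483 ≈ -100.41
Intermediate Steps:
X(x) = -8 (X(x) = -3 - 5 = -8)
m = -110 (m = -8 - 102 = -110)
c(A) = -101 (c(A) = -104 - 1*(-3) = -104 + 3 = -101)
c(m) - (18423 + 2349)/(-15403 - 19563) = -101 - (18423 + 2349)/(-15403 - 19563) = -101 - 20772/(-34966) = -101 - 20772*(-1)/34966 = -101 - 1*(-10386/17483) = -101 + 10386/17483 = -1755397/17483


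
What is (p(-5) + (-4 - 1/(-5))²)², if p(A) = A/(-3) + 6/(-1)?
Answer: 574564/5625 ≈ 102.14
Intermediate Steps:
p(A) = -6 - A/3 (p(A) = A*(-⅓) + 6*(-1) = -A/3 - 6 = -6 - A/3)
(p(-5) + (-4 - 1/(-5))²)² = ((-6 - ⅓*(-5)) + (-4 - 1/(-5))²)² = ((-6 + 5/3) + (-4 - 1*(-⅕))²)² = (-13/3 + (-4 + ⅕)²)² = (-13/3 + (-19/5)²)² = (-13/3 + 361/25)² = (758/75)² = 574564/5625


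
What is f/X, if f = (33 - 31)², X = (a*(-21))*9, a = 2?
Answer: -2/189 ≈ -0.010582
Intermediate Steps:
X = -378 (X = (2*(-21))*9 = -42*9 = -378)
f = 4 (f = 2² = 4)
f/X = 4/(-378) = 4*(-1/378) = -2/189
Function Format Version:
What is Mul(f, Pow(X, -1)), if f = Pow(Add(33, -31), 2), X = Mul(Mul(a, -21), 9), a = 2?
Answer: Rational(-2, 189) ≈ -0.010582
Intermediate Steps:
X = -378 (X = Mul(Mul(2, -21), 9) = Mul(-42, 9) = -378)
f = 4 (f = Pow(2, 2) = 4)
Mul(f, Pow(X, -1)) = Mul(4, Pow(-378, -1)) = Mul(4, Rational(-1, 378)) = Rational(-2, 189)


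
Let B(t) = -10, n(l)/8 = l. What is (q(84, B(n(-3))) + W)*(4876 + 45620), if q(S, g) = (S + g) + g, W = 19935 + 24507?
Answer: 2247374976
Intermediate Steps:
n(l) = 8*l
W = 44442
q(S, g) = S + 2*g
(q(84, B(n(-3))) + W)*(4876 + 45620) = ((84 + 2*(-10)) + 44442)*(4876 + 45620) = ((84 - 20) + 44442)*50496 = (64 + 44442)*50496 = 44506*50496 = 2247374976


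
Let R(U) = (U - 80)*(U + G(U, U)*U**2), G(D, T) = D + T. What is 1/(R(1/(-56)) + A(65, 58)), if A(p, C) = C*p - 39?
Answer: 4917248/18353282977 ≈ 0.00026792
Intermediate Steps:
A(p, C) = -39 + C*p
R(U) = (-80 + U)*(U + 2*U**3) (R(U) = (U - 80)*(U + (U + U)*U**2) = (-80 + U)*(U + (2*U)*U**2) = (-80 + U)*(U + 2*U**3))
1/(R(1/(-56)) + A(65, 58)) = 1/((-80 + 1/(-56) - 160*(1/(-56))**2 + 2*(1/(-56))**3)/(-56) + (-39 + 58*65)) = 1/(-(-80 - 1/56 - 160*(-1/56)**2 + 2*(-1/56)**3)/56 + (-39 + 3770)) = 1/(-(-80 - 1/56 - 160*1/3136 + 2*(-1/175616))/56 + 3731) = 1/(-(-80 - 1/56 - 5/98 - 1/87808)/56 + 3731) = 1/(-1/56*(-7030689/87808) + 3731) = 1/(7030689/4917248 + 3731) = 1/(18353282977/4917248) = 4917248/18353282977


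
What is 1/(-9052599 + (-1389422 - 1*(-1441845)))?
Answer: -1/9000176 ≈ -1.1111e-7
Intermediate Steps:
1/(-9052599 + (-1389422 - 1*(-1441845))) = 1/(-9052599 + (-1389422 + 1441845)) = 1/(-9052599 + 52423) = 1/(-9000176) = -1/9000176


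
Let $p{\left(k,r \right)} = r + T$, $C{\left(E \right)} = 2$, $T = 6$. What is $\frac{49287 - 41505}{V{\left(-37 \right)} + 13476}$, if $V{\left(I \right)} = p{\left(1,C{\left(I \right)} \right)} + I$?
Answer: $\frac{7782}{13447} \approx 0.57872$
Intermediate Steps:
$p{\left(k,r \right)} = 6 + r$ ($p{\left(k,r \right)} = r + 6 = 6 + r$)
$V{\left(I \right)} = 8 + I$ ($V{\left(I \right)} = \left(6 + 2\right) + I = 8 + I$)
$\frac{49287 - 41505}{V{\left(-37 \right)} + 13476} = \frac{49287 - 41505}{\left(8 - 37\right) + 13476} = \frac{7782}{-29 + 13476} = \frac{7782}{13447}$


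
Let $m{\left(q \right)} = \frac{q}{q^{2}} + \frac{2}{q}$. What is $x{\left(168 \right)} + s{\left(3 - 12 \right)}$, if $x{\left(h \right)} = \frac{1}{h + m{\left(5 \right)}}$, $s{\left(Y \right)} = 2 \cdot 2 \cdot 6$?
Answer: $\frac{20237}{843} \approx 24.006$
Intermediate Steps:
$m{\left(q \right)} = \frac{3}{q}$ ($m{\left(q \right)} = \frac{q}{q^{2}} + \frac{2}{q} = \frac{1}{q} + \frac{2}{q} = \frac{3}{q}$)
$s{\left(Y \right)} = 24$ ($s{\left(Y \right)} = 4 \cdot 6 = 24$)
$x{\left(h \right)} = \frac{1}{\frac{3}{5} + h}$ ($x{\left(h \right)} = \frac{1}{h + \frac{3}{5}} = \frac{1}{\frac{3}{5} + h}$)
$x{\left(168 \right)} + s{\left(3 - 12 \right)} = \frac{5}{3 + 5 \cdot 168} + 24 = \frac{5}{3 + 840} + 24 = \frac{5}{843} + 24 = \frac{20237}{843}$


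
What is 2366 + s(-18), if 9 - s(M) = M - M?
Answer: 2375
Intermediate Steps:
s(M) = 9 (s(M) = 9 - (M - M) = 9 - 1*0 = 9 + 0 = 9)
2366 + s(-18) = 2366 + 9 = 2375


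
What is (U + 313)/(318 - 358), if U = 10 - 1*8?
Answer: -63/8 ≈ -7.8750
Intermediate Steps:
U = 2 (U = 10 - 8 = 2)
(U + 313)/(318 - 358) = (2 + 313)/(318 - 358) = 315/(-40) = 315*(-1/40) = -63/8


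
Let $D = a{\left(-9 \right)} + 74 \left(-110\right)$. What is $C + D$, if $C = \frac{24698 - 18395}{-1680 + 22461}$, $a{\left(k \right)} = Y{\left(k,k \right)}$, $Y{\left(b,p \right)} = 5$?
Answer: $- \frac{56349044}{6927} \approx -8134.7$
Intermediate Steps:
$a{\left(k \right)} = 5$
$D = -8135$ ($D = 5 + 74 \left(-110\right) = 5 - 8140 = -8135$)
$C = \frac{2101}{6927}$ ($C = \frac{6303}{20781} = 6303 \cdot \frac{1}{20781} = \frac{2101}{6927} \approx 0.30331$)
$C + D = \frac{2101}{6927} - 8135 = - \frac{56349044}{6927}$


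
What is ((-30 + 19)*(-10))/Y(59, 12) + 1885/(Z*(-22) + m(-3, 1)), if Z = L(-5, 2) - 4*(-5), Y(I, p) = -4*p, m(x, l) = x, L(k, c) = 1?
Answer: -4721/744 ≈ -6.3454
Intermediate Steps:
Z = 21 (Z = 1 - 4*(-5) = 1 - 1*(-20) = 1 + 20 = 21)
((-30 + 19)*(-10))/Y(59, 12) + 1885/(Z*(-22) + m(-3, 1)) = ((-30 + 19)*(-10))/((-4*12)) + 1885/(21*(-22) - 3) = -11*(-10)/(-48) + 1885/(-462 - 3) = 110*(-1/48) + 1885/(-465) = -55/24 + 1885*(-1/465) = -55/24 - 377/93 = -4721/744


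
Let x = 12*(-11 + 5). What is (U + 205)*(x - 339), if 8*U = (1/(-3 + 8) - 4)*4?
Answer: -834741/10 ≈ -83474.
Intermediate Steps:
x = -72 (x = 12*(-6) = -72)
U = -19/10 (U = ((1/(-3 + 8) - 4)*4)/8 = ((1/5 - 4)*4)/8 = (-19/5*4)/8 = (1/8)*(-76/5) = -19/10 ≈ -1.9000)
(U + 205)*(x - 339) = (-19/10 + 205)*(-72 - 339) = (2031/10)*(-411) = -834741/10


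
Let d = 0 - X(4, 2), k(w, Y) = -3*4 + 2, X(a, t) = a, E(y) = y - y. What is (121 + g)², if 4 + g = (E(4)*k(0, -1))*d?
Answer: 13689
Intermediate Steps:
E(y) = 0
k(w, Y) = -10 (k(w, Y) = -12 + 2 = -10)
d = -4 (d = 0 - 1*4 = 0 - 4 = -4)
g = -4 (g = -4 + (0*(-10))*(-4) = -4 + 0*(-4) = -4 + 0 = -4)
(121 + g)² = (121 - 4)² = 117² = 13689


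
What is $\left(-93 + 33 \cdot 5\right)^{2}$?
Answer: $5184$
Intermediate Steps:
$\left(-93 + 33 \cdot 5\right)^{2} = \left(-93 + 165\right)^{2} = 72^{2} = 5184$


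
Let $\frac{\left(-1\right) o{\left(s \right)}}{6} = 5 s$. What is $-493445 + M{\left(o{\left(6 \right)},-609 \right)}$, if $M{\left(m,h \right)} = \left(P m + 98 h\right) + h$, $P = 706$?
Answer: $-680816$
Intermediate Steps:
$o{\left(s \right)} = - 30 s$ ($o{\left(s \right)} = - 6 \cdot 5 s = - 30 s$)
$M{\left(m,h \right)} = 99 h + 706 m$ ($M{\left(m,h \right)} = \left(706 m + 98 h\right) + h = \left(98 h + 706 m\right) + h = 99 h + 706 m$)
$-493445 + M{\left(o{\left(6 \right)},-609 \right)} = -493445 + \left(99 \left(-609\right) + 706 \left(\left(-30\right) 6\right)\right) = -493445 + \left(-60291 + 706 \left(-180\right)\right) = -493445 - 187371 = -680816$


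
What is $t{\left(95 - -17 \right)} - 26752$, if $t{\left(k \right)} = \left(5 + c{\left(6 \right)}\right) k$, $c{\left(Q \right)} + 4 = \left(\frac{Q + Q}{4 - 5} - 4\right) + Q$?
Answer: $-27760$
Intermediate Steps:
$c{\left(Q \right)} = -8 - Q$ ($c{\left(Q \right)} = -4 + \left(\left(\frac{Q + Q}{4 - 5} - 4\right) + Q\right) = -4 + \left(\left(\frac{2 Q}{-1} - 4\right) + Q\right) = -4 + \left(\left(2 Q \left(-1\right) - 4\right) + Q\right) = -4 + \left(\left(- 2 Q - 4\right) + Q\right) = -4 + \left(\left(-4 - 2 Q\right) + Q\right) = -4 - \left(4 + Q\right) = -8 - Q$)
$t{\left(k \right)} = - 9 k$ ($t{\left(k \right)} = \left(5 - 14\right) k = - 9 k$)
$t{\left(95 - -17 \right)} - 26752 = - 9 \left(95 - -17\right) - 26752 = - 9 \left(95 + 17\right) - 26752 = \left(-9\right) 112 - 26752 = -1008 - 26752 = -27760$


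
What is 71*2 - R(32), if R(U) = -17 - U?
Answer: 191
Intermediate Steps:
71*2 - R(32) = 71*2 - (-17 - 1*32) = 142 - (-17 - 32) = 142 - 1*(-49) = 142 + 49 = 191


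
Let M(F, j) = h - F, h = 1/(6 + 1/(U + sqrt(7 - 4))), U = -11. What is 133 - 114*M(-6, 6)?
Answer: -2347925/4117 - 114*sqrt(3)/4117 ≈ -570.35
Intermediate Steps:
h = 1/(6 + 1/(-11 + sqrt(3))) (h = 1/(6 + 1/(-11 + sqrt(7 - 4))) = 1/(6 + 1/(-11 + sqrt(3))) ≈ 0.16972)
M(F, j) = 697/4117 - F + sqrt(3)/4117 (M(F, j) = (697/4117 + sqrt(3)/4117) - F = 697/4117 - F + sqrt(3)/4117)
133 - 114*M(-6, 6) = 133 - 114*(697/4117 - 1*(-6) + sqrt(3)/4117) = 133 - 114*(697/4117 + 6 + sqrt(3)/4117) = 133 - 114*(25399/4117 + sqrt(3)/4117) = 133 + (-2895486/4117 - 114*sqrt(3)/4117) = -2347925/4117 - 114*sqrt(3)/4117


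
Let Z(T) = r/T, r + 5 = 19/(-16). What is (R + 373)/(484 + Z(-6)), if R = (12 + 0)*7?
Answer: 14624/15521 ≈ 0.94221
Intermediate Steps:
r = -99/16 (r = -5 + 19/(-16) = -5 + 19*(-1/16) = -5 - 19/16 = -99/16 ≈ -6.1875)
Z(T) = -99/(16*T)
R = 84 (R = 12*7 = 84)
(R + 373)/(484 + Z(-6)) = (84 + 373)/(484 - 99/16/(-6)) = 457/(484 - 99/16*(-1/6)) = 457/(484 + 33/32) = 457/(15521/32) = 457*(32/15521) = 14624/15521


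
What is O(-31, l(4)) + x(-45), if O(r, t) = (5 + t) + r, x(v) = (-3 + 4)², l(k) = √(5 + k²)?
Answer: -25 + √21 ≈ -20.417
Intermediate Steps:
x(v) = 1 (x(v) = 1² = 1)
O(r, t) = 5 + r + t
O(-31, l(4)) + x(-45) = (5 - 31 + √(5 + 4²)) + 1 = (5 - 31 + √(5 + 16)) + 1 = (5 - 31 + √21) + 1 = (-26 + √21) + 1 = -25 + √21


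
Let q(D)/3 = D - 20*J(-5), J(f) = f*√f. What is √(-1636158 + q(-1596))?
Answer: √(-1640946 + 300*I*√5) ≈ 0.262 + 1281.0*I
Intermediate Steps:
J(f) = f^(3/2)
q(D) = 3*D + 300*I*√5 (q(D) = 3*(D - (-100)*I*√5) = 3*(D + 100*I*√5) = 3*D + 300*I*√5)
√(-1636158 + q(-1596)) = √(-1636158 + (3*(-1596) + 300*I*√5)) = √(-1636158 + (-4788 + 300*I*√5)) = √(-1640946 + 300*I*√5)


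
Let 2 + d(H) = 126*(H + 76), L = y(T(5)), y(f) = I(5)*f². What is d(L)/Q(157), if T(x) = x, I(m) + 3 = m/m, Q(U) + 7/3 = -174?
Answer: -9822/529 ≈ -18.567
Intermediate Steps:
Q(U) = -529/3 (Q(U) = -7/3 - 174 = -529/3)
I(m) = -2 (I(m) = -3 + m/m = -3 + 1 = -2)
y(f) = -2*f²
L = -50 (L = -2*5² = -2*25 = -50)
d(H) = 9574 + 126*H (d(H) = -2 + 126*(H + 76) = -2 + 126*(76 + H) = -2 + (9576 + 126*H) = 9574 + 126*H)
d(L)/Q(157) = (9574 + 126*(-50))/(-529/3) = (9574 - 6300)*(-3/529) = 3274*(-3/529) = -9822/529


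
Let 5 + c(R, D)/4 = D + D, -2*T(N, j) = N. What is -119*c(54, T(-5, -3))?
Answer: 0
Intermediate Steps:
T(N, j) = -N/2
c(R, D) = -20 + 8*D (c(R, D) = -20 + 4*(D + D) = -20 + 4*(2*D) = -20 + 8*D)
-119*c(54, T(-5, -3)) = -119*(-20 + 8*(-1/2*(-5))) = -119*(-20 + 8*(5/2)) = -119*(-20 + 20) = -119*0 = 0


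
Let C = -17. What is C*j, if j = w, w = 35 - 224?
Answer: 3213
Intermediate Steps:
w = -189
j = -189
C*j = -17*(-189) = 3213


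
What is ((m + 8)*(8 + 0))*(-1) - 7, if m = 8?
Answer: -135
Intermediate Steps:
((m + 8)*(8 + 0))*(-1) - 7 = ((8 + 8)*(8 + 0))*(-1) - 7 = (16*8)*(-1) - 7 = 128*(-1) - 7 = -128 - 7 = -135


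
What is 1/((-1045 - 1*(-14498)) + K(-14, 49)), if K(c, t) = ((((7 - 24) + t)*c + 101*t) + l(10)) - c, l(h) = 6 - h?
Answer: 1/17964 ≈ 5.5667e-5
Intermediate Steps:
K(c, t) = -4 - c + 101*t + c*(-17 + t) (K(c, t) = ((((7 - 24) + t)*c + 101*t) + (6 - 1*10)) - c = (((-17 + t)*c + 101*t) + (6 - 10)) - c = ((c*(-17 + t) + 101*t) - 4) - c = ((101*t + c*(-17 + t)) - 4) - c = (-4 + 101*t + c*(-17 + t)) - c = -4 - c + 101*t + c*(-17 + t))
1/((-1045 - 1*(-14498)) + K(-14, 49)) = 1/((-1045 - 1*(-14498)) + (-4 - 18*(-14) + 101*49 - 14*49)) = 1/((-1045 + 14498) + (-4 + 252 + 4949 - 686)) = 1/(13453 + 4511) = 1/17964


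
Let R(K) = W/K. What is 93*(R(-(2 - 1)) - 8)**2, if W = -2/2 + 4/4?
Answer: 5952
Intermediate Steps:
W = 0 (W = -2*1/2 + 4*(1/4) = -1 + 1 = 0)
R(K) = 0 (R(K) = 0/K = 0)
93*(R(-(2 - 1)) - 8)**2 = 93*(0 - 8)**2 = 93*(-8)**2 = 93*64 = 5952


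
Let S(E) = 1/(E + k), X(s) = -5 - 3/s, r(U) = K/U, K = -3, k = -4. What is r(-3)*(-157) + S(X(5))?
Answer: -7541/48 ≈ -157.10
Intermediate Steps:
r(U) = -3/U
S(E) = 1/(-4 + E) (S(E) = 1/(E - 4) = 1/(-4 + E))
r(-3)*(-157) + S(X(5)) = -3/(-3)*(-157) + 1/(-4 + (-5 - 3/5)) = -3*(-⅓)*(-157) + 1/(-4 + (-5 - 3*⅕)) = 1*(-157) + 1/(-4 + (-5 - ⅗)) = -157 + 1/(-4 - 28/5) = -157 + 1/(-48/5) = -157 - 5/48 = -7541/48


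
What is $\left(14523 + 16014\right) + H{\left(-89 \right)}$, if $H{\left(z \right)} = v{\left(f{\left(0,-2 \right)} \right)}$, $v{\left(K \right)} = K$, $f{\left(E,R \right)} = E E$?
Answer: $30537$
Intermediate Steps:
$f{\left(E,R \right)} = E^{2}$
$H{\left(z \right)} = 0$ ($H{\left(z \right)} = 0^{2} = 0$)
$\left(14523 + 16014\right) + H{\left(-89 \right)} = \left(14523 + 16014\right) + 0 = 30537 + 0 = 30537$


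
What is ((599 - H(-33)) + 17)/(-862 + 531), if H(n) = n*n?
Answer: 473/331 ≈ 1.4290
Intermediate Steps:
H(n) = n**2
((599 - H(-33)) + 17)/(-862 + 531) = ((599 - 1*(-33)**2) + 17)/(-862 + 531) = ((599 - 1*1089) + 17)/(-331) = ((599 - 1089) + 17)*(-1/331) = (-490 + 17)*(-1/331) = -473*(-1/331) = 473/331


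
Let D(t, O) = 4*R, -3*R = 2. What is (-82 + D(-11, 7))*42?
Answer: -3556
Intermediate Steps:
R = -⅔ (R = -⅓*2 = -⅔ ≈ -0.66667)
D(t, O) = -8/3 (D(t, O) = 4*(-⅔) = -8/3)
(-82 + D(-11, 7))*42 = (-82 - 8/3)*42 = -254/3*42 = -3556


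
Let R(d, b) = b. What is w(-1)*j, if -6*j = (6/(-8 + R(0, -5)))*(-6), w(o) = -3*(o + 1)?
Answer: 0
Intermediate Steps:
w(o) = -3 - 3*o (w(o) = -3*(1 + o) = -3 - 3*o)
j = -6/13 (j = -6/(-8 - 5)*(-6)/6 = -6/(-13)*(-6)/6 = -(-1/13*6)*(-6)/6 = -(-1)*(-6)/13 = -⅙*36/13 = -6/13 ≈ -0.46154)
w(-1)*j = (-3 - 3*(-1))*(-6/13) = (-3 + 3)*(-6/13) = 0*(-6/13) = 0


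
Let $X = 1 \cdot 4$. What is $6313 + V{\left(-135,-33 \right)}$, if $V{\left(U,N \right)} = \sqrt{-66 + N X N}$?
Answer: $6313 + \sqrt{4290} \approx 6378.5$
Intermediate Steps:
$X = 4$
$V{\left(U,N \right)} = \sqrt{-66 + 4 N^{2}}$ ($V{\left(U,N \right)} = \sqrt{-66 + N 4 N} = \sqrt{-66 + 4 N N} = \sqrt{-66 + 4 N^{2}}$)
$6313 + V{\left(-135,-33 \right)} = 6313 + \sqrt{-66 + 4 \left(-33\right)^{2}} = 6313 + \sqrt{-66 + 4 \cdot 1089} = 6313 + \sqrt{-66 + 4356} = 6313 + \sqrt{4290}$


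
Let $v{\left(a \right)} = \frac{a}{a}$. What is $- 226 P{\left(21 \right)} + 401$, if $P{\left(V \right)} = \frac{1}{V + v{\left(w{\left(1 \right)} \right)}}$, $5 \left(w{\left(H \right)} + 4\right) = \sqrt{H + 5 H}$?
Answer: $\frac{4298}{11} \approx 390.73$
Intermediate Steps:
$w{\left(H \right)} = -4 + \frac{\sqrt{6} \sqrt{H}}{5}$ ($w{\left(H \right)} = -4 + \frac{\sqrt{H + 5 H}}{5} = -4 + \frac{\sqrt{6 H}}{5} = -4 + \frac{\sqrt{6} \sqrt{H}}{5}$)
$v{\left(a \right)} = 1$
$P{\left(V \right)} = \frac{1}{1 + V}$ ($P{\left(V \right)} = \frac{1}{V + 1} = \frac{1}{1 + V}$)
$- 226 P{\left(21 \right)} + 401 = - \frac{226}{1 + 21} + 401 = - \frac{226}{22} + 401 = \left(-226\right) \frac{1}{22} + 401 = - \frac{113}{11} + 401 = \frac{4298}{11}$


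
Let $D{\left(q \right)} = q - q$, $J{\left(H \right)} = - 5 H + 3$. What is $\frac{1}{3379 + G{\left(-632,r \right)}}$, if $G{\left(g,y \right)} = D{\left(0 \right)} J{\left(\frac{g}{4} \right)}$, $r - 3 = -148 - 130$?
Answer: $\frac{1}{3379} \approx 0.00029595$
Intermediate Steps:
$J{\left(H \right)} = 3 - 5 H$
$D{\left(q \right)} = 0$
$r = -275$ ($r = 3 - 278 = -275$)
$G{\left(g,y \right)} = 0$ ($G{\left(g,y \right)} = 0 \left(3 - 5 \frac{g}{4}\right) = 0 \left(3 - \frac{5 g}{4}\right) = 0$)
$\frac{1}{3379 + G{\left(-632,r \right)}} = \frac{1}{3379 + 0} = \frac{1}{3379}$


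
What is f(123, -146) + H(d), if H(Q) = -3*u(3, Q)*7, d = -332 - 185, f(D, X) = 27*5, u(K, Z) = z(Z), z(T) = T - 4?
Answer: 11076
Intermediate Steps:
z(T) = -4 + T
u(K, Z) = -4 + Z
f(D, X) = 135
d = -517
H(Q) = 84 - 21*Q (H(Q) = -3*(-4 + Q)*7 = (12 - 3*Q)*7 = 84 - 21*Q)
f(123, -146) + H(d) = 135 + (84 - 21*(-517)) = 135 + (84 + 10857) = 135 + 10941 = 11076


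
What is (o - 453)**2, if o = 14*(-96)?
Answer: 3229209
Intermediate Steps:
o = -1344
(o - 453)**2 = (-1344 - 453)**2 = (-1797)**2 = 3229209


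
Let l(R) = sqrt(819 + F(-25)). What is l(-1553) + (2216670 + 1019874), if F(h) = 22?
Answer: 3236573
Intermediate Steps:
l(R) = 29 (l(R) = sqrt(819 + 22) = sqrt(841) = 29)
l(-1553) + (2216670 + 1019874) = 29 + (2216670 + 1019874) = 29 + 3236544 = 3236573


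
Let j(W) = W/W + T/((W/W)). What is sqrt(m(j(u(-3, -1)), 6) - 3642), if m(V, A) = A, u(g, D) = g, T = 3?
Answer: 6*I*sqrt(101) ≈ 60.299*I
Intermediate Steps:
j(W) = 4 (j(W) = W/W + 3/((W/W)) = 1 + 3/1 = 1 + 3*1 = 1 + 3 = 4)
sqrt(m(j(u(-3, -1)), 6) - 3642) = sqrt(6 - 3642) = sqrt(-3636) = 6*I*sqrt(101)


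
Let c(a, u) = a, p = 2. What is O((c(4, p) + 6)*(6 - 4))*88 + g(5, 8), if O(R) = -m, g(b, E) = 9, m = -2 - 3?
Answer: 449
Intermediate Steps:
m = -5
O(R) = 5 (O(R) = -1*(-5) = 5)
O((c(4, p) + 6)*(6 - 4))*88 + g(5, 8) = 5*88 + 9 = 440 + 9 = 449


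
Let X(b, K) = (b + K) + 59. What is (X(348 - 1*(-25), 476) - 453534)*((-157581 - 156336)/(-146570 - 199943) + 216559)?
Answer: -33965427408168184/346513 ≈ -9.8021e+10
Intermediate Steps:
X(b, K) = 59 + K + b (X(b, K) = (K + b) + 59 = 59 + K + b)
(X(348 - 1*(-25), 476) - 453534)*((-157581 - 156336)/(-146570 - 199943) + 216559) = ((59 + 476 + (348 - 1*(-25))) - 453534)*((-157581 - 156336)/(-146570 - 199943) + 216559) = ((59 + 476 + (348 + 25)) - 453534)*(-313917/(-346513) + 216559) = ((59 + 476 + 373) - 453534)*(-313917*(-1/346513) + 216559) = (908 - 453534)*(313917/346513 + 216559) = -452626*75040822684/346513 = -33965427408168184/346513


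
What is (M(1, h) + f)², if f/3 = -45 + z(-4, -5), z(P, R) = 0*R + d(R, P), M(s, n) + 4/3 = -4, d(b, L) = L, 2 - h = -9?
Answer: 208849/9 ≈ 23205.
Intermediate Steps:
h = 11 (h = 2 - 1*(-9) = 2 + 9 = 11)
M(s, n) = -16/3 (M(s, n) = -4/3 - 4 = -16/3)
z(P, R) = P (z(P, R) = 0*R + P = 0 + P = P)
f = -147 (f = 3*(-45 - 4) = 3*(-49) = -147)
(M(1, h) + f)² = (-16/3 - 147)² = (-457/3)² = 208849/9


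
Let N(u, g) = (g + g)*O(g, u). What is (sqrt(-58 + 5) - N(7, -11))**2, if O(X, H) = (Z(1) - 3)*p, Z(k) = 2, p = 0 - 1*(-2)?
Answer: (44 - I*sqrt(53))**2 ≈ 1883.0 - 640.65*I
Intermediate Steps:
p = 2 (p = 0 + 2 = 2)
O(X, H) = -2 (O(X, H) = (2 - 3)*2 = -1*2 = -2)
N(u, g) = -4*g (N(u, g) = (g + g)*(-2) = (2*g)*(-2) = -4*g)
(sqrt(-58 + 5) - N(7, -11))**2 = (sqrt(-58 + 5) - (-4)*(-11))**2 = (sqrt(-53) - 1*44)**2 = (I*sqrt(53) - 44)**2 = (-44 + I*sqrt(53))**2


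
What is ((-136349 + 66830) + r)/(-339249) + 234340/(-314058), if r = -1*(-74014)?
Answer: -13485216895/17757310407 ≈ -0.75942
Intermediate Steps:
r = 74014
((-136349 + 66830) + r)/(-339249) + 234340/(-314058) = ((-136349 + 66830) + 74014)/(-339249) + 234340/(-314058) = (-69519 + 74014)*(-1/339249) + 234340*(-1/314058) = 4495*(-1/339249) - 117170/157029 = -4495/339249 - 117170/157029 = -13485216895/17757310407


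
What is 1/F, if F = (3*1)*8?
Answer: 1/24 ≈ 0.041667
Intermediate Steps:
F = 24 (F = 3*8 = 24)
1/F = 1/24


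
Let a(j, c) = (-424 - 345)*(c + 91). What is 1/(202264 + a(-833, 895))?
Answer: -1/555970 ≈ -1.7987e-6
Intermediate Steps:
a(j, c) = -69979 - 769*c (a(j, c) = -769*(91 + c) = -69979 - 769*c)
1/(202264 + a(-833, 895)) = 1/(202264 + (-69979 - 769*895)) = 1/(202264 + (-69979 - 688255)) = 1/(202264 - 758234) = 1/(-555970) = -1/555970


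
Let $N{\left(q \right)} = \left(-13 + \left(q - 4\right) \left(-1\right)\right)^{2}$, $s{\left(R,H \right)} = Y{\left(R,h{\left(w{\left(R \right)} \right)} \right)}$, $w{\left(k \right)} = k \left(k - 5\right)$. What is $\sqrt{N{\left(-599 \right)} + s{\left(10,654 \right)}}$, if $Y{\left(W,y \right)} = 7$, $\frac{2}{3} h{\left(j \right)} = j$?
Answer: $\sqrt{348107} \approx 590.01$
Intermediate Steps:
$w{\left(k \right)} = k \left(-5 + k\right)$
$h{\left(j \right)} = \frac{3 j}{2}$
$s{\left(R,H \right)} = 7$
$N{\left(q \right)} = \left(-9 - q\right)^{2}$ ($N{\left(q \right)} = \left(-13 + \left(-4 + q\right) \left(-1\right)\right)^{2} = \left(-13 - \left(-4 + q\right)\right)^{2} = \left(-9 - q\right)^{2}$)
$\sqrt{N{\left(-599 \right)} + s{\left(10,654 \right)}} = \sqrt{\left(9 - 599\right)^{2} + 7} = \sqrt{\left(-590\right)^{2} + 7} = \sqrt{348100 + 7} = \sqrt{348107}$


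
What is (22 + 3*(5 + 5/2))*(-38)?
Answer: -1691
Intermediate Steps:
(22 + 3*(5 + 5/2))*(-38) = (22 + 3*(15/2))*(-38) = (22 + 45/2)*(-38) = (89/2)*(-38) = -1691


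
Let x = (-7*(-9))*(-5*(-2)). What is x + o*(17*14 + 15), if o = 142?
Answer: 36556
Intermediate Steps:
x = 630 (x = 63*10 = 630)
x + o*(17*14 + 15) = 630 + 142*(17*14 + 15) = 630 + 142*(238 + 15) = 630 + 142*253 = 630 + 35926 = 36556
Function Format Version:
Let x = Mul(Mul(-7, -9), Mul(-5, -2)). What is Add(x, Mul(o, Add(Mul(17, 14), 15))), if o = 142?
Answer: 36556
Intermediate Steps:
x = 630 (x = Mul(63, 10) = 630)
Add(x, Mul(o, Add(Mul(17, 14), 15))) = Add(630, Mul(142, Add(Mul(17, 14), 15))) = Add(630, Mul(142, Add(238, 15))) = Add(630, Mul(142, 253)) = Add(630, 35926) = 36556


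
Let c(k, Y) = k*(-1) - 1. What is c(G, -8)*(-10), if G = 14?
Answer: 150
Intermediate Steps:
c(k, Y) = -1 - k (c(k, Y) = -k - 1 = -1 - k)
c(G, -8)*(-10) = (-1 - 1*14)*(-10) = (-1 - 14)*(-10) = -15*(-10) = 150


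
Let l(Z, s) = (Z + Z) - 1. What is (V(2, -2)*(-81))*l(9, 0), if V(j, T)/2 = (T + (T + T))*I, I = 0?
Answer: 0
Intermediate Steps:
V(j, T) = 0 (V(j, T) = 2*((T + (T + T))*0) = 2*((T + 2*T)*0) = 2*((3*T)*0) = 2*0 = 0)
l(Z, s) = -1 + 2*Z (l(Z, s) = 2*Z - 1 = -1 + 2*Z)
(V(2, -2)*(-81))*l(9, 0) = (0*(-81))*(-1 + 2*9) = 0*(-1 + 18) = 0*17 = 0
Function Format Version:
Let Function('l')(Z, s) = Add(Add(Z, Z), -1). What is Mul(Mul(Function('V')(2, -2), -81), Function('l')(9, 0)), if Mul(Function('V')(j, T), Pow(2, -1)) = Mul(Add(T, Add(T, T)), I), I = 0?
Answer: 0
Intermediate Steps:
Function('V')(j, T) = 0 (Function('V')(j, T) = Mul(2, Mul(Add(T, Add(T, T)), 0)) = Mul(2, Mul(Add(T, Mul(2, T)), 0)) = Mul(2, Mul(Mul(3, T), 0)) = Mul(2, 0) = 0)
Function('l')(Z, s) = Add(-1, Mul(2, Z)) (Function('l')(Z, s) = Add(Mul(2, Z), -1) = Add(-1, Mul(2, Z)))
Mul(Mul(Function('V')(2, -2), -81), Function('l')(9, 0)) = Mul(Mul(0, -81), Add(-1, Mul(2, 9))) = Mul(0, Add(-1, 18)) = Mul(0, 17) = 0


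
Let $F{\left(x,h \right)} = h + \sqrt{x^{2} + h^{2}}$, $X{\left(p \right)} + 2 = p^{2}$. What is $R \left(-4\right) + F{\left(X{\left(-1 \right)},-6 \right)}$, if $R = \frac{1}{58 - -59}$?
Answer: $- \frac{706}{117} + \sqrt{37} \approx 0.048575$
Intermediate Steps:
$X{\left(p \right)} = -2 + p^{2}$
$R = \frac{1}{117}$ ($R = \frac{1}{58 + 59} = \frac{1}{117} \approx 0.008547$)
$F{\left(x,h \right)} = h + \sqrt{h^{2} + x^{2}}$
$R \left(-4\right) + F{\left(X{\left(-1 \right)},-6 \right)} = \frac{1}{117} \left(-4\right) - \left(6 - \sqrt{\left(-6\right)^{2} + \left(-2 + \left(-1\right)^{2}\right)^{2}}\right) = - \frac{4}{117} - \left(6 - \sqrt{36 + \left(-2 + 1\right)^{2}}\right) = - \frac{4}{117} - \left(6 - \sqrt{36 + \left(-1\right)^{2}}\right) = - \frac{4}{117} - \left(6 - \sqrt{36 + 1}\right) = - \frac{4}{117} - \left(6 - \sqrt{37}\right) = - \frac{706}{117} + \sqrt{37}$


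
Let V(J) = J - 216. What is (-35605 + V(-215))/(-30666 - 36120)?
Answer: 6006/11131 ≈ 0.53957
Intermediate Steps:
V(J) = -216 + J
(-35605 + V(-215))/(-30666 - 36120) = (-35605 + (-216 - 215))/(-30666 - 36120) = (-35605 - 431)/(-66786) = -36036*(-1/66786) = 6006/11131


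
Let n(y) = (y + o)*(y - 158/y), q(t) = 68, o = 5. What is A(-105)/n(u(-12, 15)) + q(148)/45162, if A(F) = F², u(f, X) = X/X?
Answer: -82974499/7090434 ≈ -11.702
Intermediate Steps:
u(f, X) = 1
n(y) = (5 + y)*(y - 158/y) (n(y) = (y + 5)*(y - 158/y) = (5 + y)*(y - 158/y))
A(-105)/n(u(-12, 15)) + q(148)/45162 = (-105)²/(-158 + 1² - 790/1 + 5*1) + 68/45162 = 11025/(-158 + 1 - 790*1 + 5) + 68*(1/45162) = 11025/(-158 + 1 - 790 + 5) + 34/22581 = 11025/(-942) + 34/22581 = 11025*(-1/942) + 34/22581 = -3675/314 + 34/22581 = -82974499/7090434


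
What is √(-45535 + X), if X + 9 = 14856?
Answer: 4*I*√1918 ≈ 175.18*I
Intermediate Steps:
X = 14847 (X = -9 + 14856 = 14847)
√(-45535 + X) = √(-45535 + 14847) = √(-30688) = 4*I*√1918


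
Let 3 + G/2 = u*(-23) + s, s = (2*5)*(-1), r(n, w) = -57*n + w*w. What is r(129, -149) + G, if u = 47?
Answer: 12660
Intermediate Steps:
r(n, w) = w² - 57*n (r(n, w) = -57*n + w² = w² - 57*n)
s = -10 (s = 10*(-1) = -10)
G = -2188 (G = -6 + 2*(47*(-23) - 10) = -6 + 2*(-1081 - 10) = -6 + 2*(-1091) = -6 - 2182 = -2188)
r(129, -149) + G = ((-149)² - 57*129) - 2188 = (22201 - 7353) - 2188 = 14848 - 2188 = 12660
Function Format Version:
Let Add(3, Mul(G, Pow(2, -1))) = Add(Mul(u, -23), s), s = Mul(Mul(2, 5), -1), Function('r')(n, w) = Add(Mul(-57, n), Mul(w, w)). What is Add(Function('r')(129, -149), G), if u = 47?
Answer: 12660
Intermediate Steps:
Function('r')(n, w) = Add(Pow(w, 2), Mul(-57, n)) (Function('r')(n, w) = Add(Mul(-57, n), Pow(w, 2)) = Add(Pow(w, 2), Mul(-57, n)))
s = -10 (s = Mul(10, -1) = -10)
G = -2188 (G = Add(-6, Mul(2, Add(Mul(47, -23), -10))) = Add(-6, Mul(2, Add(-1081, -10))) = Add(-6, Mul(2, -1091)) = Add(-6, -2182) = -2188)
Add(Function('r')(129, -149), G) = Add(Add(Pow(-149, 2), Mul(-57, 129)), -2188) = Add(Add(22201, -7353), -2188) = Add(14848, -2188) = 12660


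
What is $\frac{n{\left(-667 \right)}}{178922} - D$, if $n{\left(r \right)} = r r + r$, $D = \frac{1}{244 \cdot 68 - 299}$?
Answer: $\frac{3618765062}{1457588073} \approx 2.4827$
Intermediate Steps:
$D = \frac{1}{16293}$ ($D = \frac{1}{16592 - 299} = \frac{1}{16293} \approx 6.1376 \cdot 10^{-5}$)
$n{\left(r \right)} = r + r^{2}$ ($n{\left(r \right)} = r^{2} + r = r + r^{2}$)
$\frac{n{\left(-667 \right)}}{178922} - D = \frac{\left(-667\right) \left(1 - 667\right)}{178922} - \frac{1}{16293} = \left(-667\right) \left(-666\right) \frac{1}{178922} - \frac{1}{16293} = 444222 \cdot \frac{1}{178922} - \frac{1}{16293} = \frac{222111}{89461} - \frac{1}{16293} = \frac{3618765062}{1457588073}$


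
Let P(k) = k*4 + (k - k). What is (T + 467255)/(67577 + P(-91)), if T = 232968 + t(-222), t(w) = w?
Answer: 700001/67213 ≈ 10.415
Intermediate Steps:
P(k) = 4*k (P(k) = 4*k + 0 = 4*k)
T = 232746 (T = 232968 - 222 = 232746)
(T + 467255)/(67577 + P(-91)) = (232746 + 467255)/(67577 + 4*(-91)) = 700001/(67577 - 364) = 700001/67213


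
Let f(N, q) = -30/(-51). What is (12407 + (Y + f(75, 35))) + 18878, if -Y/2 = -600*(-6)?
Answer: 409455/17 ≈ 24086.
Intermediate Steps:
f(N, q) = 10/17 (f(N, q) = -30*(-1/51) = 10/17)
Y = -7200 (Y = -(-1200)*(-6) = -2*3600 = -7200)
(12407 + (Y + f(75, 35))) + 18878 = (12407 + (-7200 + 10/17)) + 18878 = (12407 - 122390/17) + 18878 = 88529/17 + 18878 = 409455/17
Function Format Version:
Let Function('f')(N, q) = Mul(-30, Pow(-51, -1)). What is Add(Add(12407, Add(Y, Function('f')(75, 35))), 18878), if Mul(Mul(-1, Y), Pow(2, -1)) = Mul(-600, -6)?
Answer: Rational(409455, 17) ≈ 24086.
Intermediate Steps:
Function('f')(N, q) = Rational(10, 17) (Function('f')(N, q) = Mul(-30, Rational(-1, 51)) = Rational(10, 17))
Y = -7200 (Y = Mul(-2, Mul(-600, -6)) = Mul(-2, 3600) = -7200)
Add(Add(12407, Add(Y, Function('f')(75, 35))), 18878) = Add(Add(12407, Add(-7200, Rational(10, 17))), 18878) = Add(Add(12407, Rational(-122390, 17)), 18878) = Add(Rational(88529, 17), 18878) = Rational(409455, 17)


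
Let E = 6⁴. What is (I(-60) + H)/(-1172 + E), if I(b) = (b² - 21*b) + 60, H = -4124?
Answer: 199/31 ≈ 6.4194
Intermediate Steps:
E = 1296
I(b) = 60 + b² - 21*b
(I(-60) + H)/(-1172 + E) = ((60 + (-60)² - 21*(-60)) - 4124)/(-1172 + 1296) = ((60 + 3600 + 1260) - 4124)/124 = (4920 - 4124)*(1/124) = 796*(1/124) = 199/31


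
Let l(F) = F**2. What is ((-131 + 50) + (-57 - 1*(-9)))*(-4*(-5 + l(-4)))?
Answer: 5676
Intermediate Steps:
((-131 + 50) + (-57 - 1*(-9)))*(-4*(-5 + l(-4))) = ((-131 + 50) + (-57 - 1*(-9)))*(-4*(-5 + (-4)**2)) = (-81 + (-57 + 9))*(-4*(-5 + 16)) = (-81 - 48)*(-4*11) = -129*(-44) = 5676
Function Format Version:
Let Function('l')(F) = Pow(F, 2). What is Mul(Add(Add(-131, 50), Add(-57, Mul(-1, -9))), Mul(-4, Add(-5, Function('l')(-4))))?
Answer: 5676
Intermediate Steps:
Mul(Add(Add(-131, 50), Add(-57, Mul(-1, -9))), Mul(-4, Add(-5, Function('l')(-4)))) = Mul(Add(Add(-131, 50), Add(-57, Mul(-1, -9))), Mul(-4, Add(-5, Pow(-4, 2)))) = Mul(Add(-81, Add(-57, 9)), Mul(-4, Add(-5, 16))) = Mul(Add(-81, -48), Mul(-4, 11)) = Mul(-129, -44) = 5676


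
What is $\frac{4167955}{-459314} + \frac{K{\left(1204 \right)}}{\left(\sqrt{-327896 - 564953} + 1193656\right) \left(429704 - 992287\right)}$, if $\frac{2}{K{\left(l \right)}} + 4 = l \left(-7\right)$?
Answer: $\frac{- 4942881883328620 \sqrt{892849} + 5900100617326507005063 i}{544711938914696 \left(\sqrt{892849} - 1193656 i\right)} \approx -9.0743 - 1.819 \cdot 10^{-12} i$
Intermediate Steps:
$K{\left(l \right)} = \frac{2}{-4 - 7 l}$ ($K{\left(l \right)} = \frac{2}{-4 + l \left(-7\right)} = \frac{2}{-4 - 7 l}$)
$\frac{4167955}{-459314} + \frac{K{\left(1204 \right)}}{\left(\sqrt{-327896 - 564953} + 1193656\right) \left(429704 - 992287\right)} = \frac{4167955}{-459314} + \frac{\left(-2\right) \frac{1}{4 + 7 \cdot 1204}}{\left(\sqrt{-327896 - 564953} + 1193656\right) \left(429704 - 992287\right)} = 4167955 \left(- \frac{1}{459314}\right) + \frac{\left(-2\right) \frac{1}{4 + 8428}}{\left(\sqrt{-892849} + 1193656\right) \left(-562583\right)} = - \frac{4167955}{459314} + \frac{\left(-2\right) \frac{1}{8432}}{\left(i \sqrt{892849} + 1193656\right) \left(-562583\right)} = - \frac{4167955}{459314} + \frac{\left(-2\right) \frac{1}{8432}}{\left(1193656 + i \sqrt{892849}\right) \left(-562583\right)} = - \frac{4167955}{459314} - \frac{1}{4216 \left(-671530573448 - 562583 i \sqrt{892849}\right)}$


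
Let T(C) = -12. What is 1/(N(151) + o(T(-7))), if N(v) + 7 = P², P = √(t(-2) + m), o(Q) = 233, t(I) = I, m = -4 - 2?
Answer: 1/218 ≈ 0.0045872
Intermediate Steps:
m = -6
P = 2*I*√2 (P = √(-2 - 6) = √(-8) = 2*I*√2 ≈ 2.8284*I)
N(v) = -15 (N(v) = -7 + (2*I*√2)² = -7 - 8 = -15)
1/(N(151) + o(T(-7))) = 1/(-15 + 233) = 1/218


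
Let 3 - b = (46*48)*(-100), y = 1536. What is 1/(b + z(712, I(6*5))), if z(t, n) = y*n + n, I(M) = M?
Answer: 1/266913 ≈ 3.7465e-6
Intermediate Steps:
z(t, n) = 1537*n (z(t, n) = 1536*n + n = 1537*n)
b = 220803 (b = 3 - 46*48*(-100) = 3 - 2208*(-100) = 3 - 1*(-220800) = 3 + 220800 = 220803)
1/(b + z(712, I(6*5))) = 1/(220803 + 1537*(6*5)) = 1/(220803 + 1537*30) = 1/(220803 + 46110) = 1/266913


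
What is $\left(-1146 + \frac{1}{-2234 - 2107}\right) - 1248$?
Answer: $- \frac{10392355}{4341} \approx -2394.0$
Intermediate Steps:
$\left(-1146 + \frac{1}{-2234 - 2107}\right) - 1248 = \left(-1146 + \frac{1}{-4341}\right) - 1248 = \left(-1146 - \frac{1}{4341}\right) - 1248 = - \frac{4974787}{4341} - 1248 = - \frac{10392355}{4341}$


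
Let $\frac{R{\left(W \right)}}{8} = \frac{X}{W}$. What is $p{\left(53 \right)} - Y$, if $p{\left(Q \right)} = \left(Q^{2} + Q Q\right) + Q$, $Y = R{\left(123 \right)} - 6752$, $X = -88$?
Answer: $\frac{1528733}{123} \approx 12429.0$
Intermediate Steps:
$R{\left(W \right)} = - \frac{704}{W}$ ($R{\left(W \right)} = 8 \left(- \frac{88}{W}\right) = - \frac{704}{W}$)
$Y = - \frac{831200}{123}$ ($Y = - \frac{704}{123} - 6752 = - \frac{831200}{123} \approx -6757.7$)
$p{\left(Q \right)} = Q + 2 Q^{2}$ ($p{\left(Q \right)} = \left(Q^{2} + Q^{2}\right) + Q = 2 Q^{2} + Q = Q + 2 Q^{2}$)
$p{\left(53 \right)} - Y = 53 \left(1 + 2 \cdot 53\right) - - \frac{831200}{123} = 53 \left(1 + 106\right) + \frac{831200}{123} = 53 \cdot 107 + \frac{831200}{123} = 5671 + \frac{831200}{123} = \frac{1528733}{123}$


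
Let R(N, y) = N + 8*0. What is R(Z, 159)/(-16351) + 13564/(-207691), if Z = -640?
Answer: -88862724/3395955541 ≈ -0.026167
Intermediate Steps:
R(N, y) = N (R(N, y) = N + 0 = N)
R(Z, 159)/(-16351) + 13564/(-207691) = -640/(-16351) + 13564/(-207691) = -640*(-1/16351) + 13564*(-1/207691) = 640/16351 - 13564/207691 = -88862724/3395955541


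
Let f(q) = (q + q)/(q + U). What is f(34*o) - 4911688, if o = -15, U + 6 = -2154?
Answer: -437140198/89 ≈ -4.9117e+6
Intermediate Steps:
U = -2160 (U = -6 - 2154 = -2160)
f(q) = 2*q/(-2160 + q) (f(q) = (q + q)/(q - 2160) = (2*q)/(-2160 + q) = 2*q/(-2160 + q))
f(34*o) - 4911688 = 2*(34*(-15))/(-2160 + 34*(-15)) - 4911688 = 2*(-510)/(-2160 - 510) - 4911688 = 2*(-510)/(-2670) - 4911688 = 2*(-510)*(-1/2670) - 4911688 = 34/89 - 4911688 = -437140198/89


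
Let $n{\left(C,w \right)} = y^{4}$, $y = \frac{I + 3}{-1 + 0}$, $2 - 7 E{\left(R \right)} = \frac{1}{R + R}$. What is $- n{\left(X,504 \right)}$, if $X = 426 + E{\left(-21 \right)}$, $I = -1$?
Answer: $-16$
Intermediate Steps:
$E{\left(R \right)} = \frac{2}{7} - \frac{1}{14 R}$ ($E{\left(R \right)} = \frac{2}{7} - \frac{1}{7 \left(R + R\right)} = \frac{2}{7} - \frac{1}{7 \cdot 2 R} = \frac{2}{7} - \frac{\frac{1}{2} \frac{1}{R}}{7} = \frac{2}{7} - \frac{1}{14 R}$)
$X = \frac{125329}{294}$ ($X = 426 + \frac{-1 + 4 \left(-21\right)}{14 \left(-21\right)} = 426 + \frac{1}{14} \left(- \frac{1}{21}\right) \left(-1 - 84\right) = 426 + \frac{1}{14} \left(- \frac{1}{21}\right) \left(-85\right) = 426 + \frac{85}{294} = \frac{125329}{294} \approx 426.29$)
$y = -2$ ($y = \frac{-1 + 3}{-1 + 0} = \frac{2}{-1} = 2 \left(-1\right) = -2$)
$n{\left(C,w \right)} = 16$ ($n{\left(C,w \right)} = \left(-2\right)^{4} = 16$)
$- n{\left(X,504 \right)} = \left(-1\right) 16 = -16$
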